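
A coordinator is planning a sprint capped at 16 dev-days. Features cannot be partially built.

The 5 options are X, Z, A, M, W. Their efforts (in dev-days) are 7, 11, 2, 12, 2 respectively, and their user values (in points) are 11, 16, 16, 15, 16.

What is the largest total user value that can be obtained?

48

Allowing fractional choices, the relaxed optimum would be about 50.3, but features are indivisible.
A + M + W: effort 2 + 12 + 2 = 16 ≤ 16, user value 16 + 15 + 16 = 47.
X + A + W: effort 7 + 2 + 2 = 11 ≤ 16, user value 11 + 16 + 16 = 43.
Z + A + W: effort 11 + 2 + 2 = 15 ≤ 16, user value 16 + 16 + 16 = 48.
Best is Z, A, and W with total user value 48.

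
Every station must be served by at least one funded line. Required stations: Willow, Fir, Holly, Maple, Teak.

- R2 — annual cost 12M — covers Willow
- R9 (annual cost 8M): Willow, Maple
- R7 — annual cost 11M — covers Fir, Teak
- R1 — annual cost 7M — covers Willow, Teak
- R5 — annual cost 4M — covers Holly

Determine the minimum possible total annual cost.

23

The greedy cost-per-new-station heuristic would pick R1, R5, R9, and R7 for 30, but a cheaper cover exists.
Choose R9, R7, and R5: together they cover Willow, Fir, Holly, Maple, Teak — every station.
Total annual cost: 8 + 11 + 4 = 23.
No cover costs less than 23.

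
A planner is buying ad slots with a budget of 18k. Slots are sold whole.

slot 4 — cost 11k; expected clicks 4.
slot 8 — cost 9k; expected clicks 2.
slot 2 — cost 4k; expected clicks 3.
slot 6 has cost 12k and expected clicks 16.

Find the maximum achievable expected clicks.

slot 2 + slot 6: cost 4 + 12 = 16 ≤ 18, expected clicks 3 + 16 = 19.
slot 4 + slot 2: cost 11 + 4 = 15 ≤ 18, expected clicks 4 + 3 = 7.
slot 6: cost 12 ≤ 18, expected clicks 16.
Best is slot 2 and slot 6 with total expected clicks 19.

19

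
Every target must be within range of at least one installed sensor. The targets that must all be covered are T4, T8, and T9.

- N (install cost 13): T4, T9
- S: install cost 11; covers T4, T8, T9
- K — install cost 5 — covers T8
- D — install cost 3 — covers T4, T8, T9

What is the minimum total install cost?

This is an integer covering problem.
D alone covers T4, T8, T9 — every target.
Total install cost: 3.
No cover costs less than 3.

3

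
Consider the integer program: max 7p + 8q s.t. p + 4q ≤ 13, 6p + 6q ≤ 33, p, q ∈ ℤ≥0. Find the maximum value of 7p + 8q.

37

Relaxing integrality, the LP optimum is 41.00 at (p,q) = (3, 2.5), which is not an integer point.
(p,q)=(3,2): 1·3+4·2=11≤13, 6·3+6·2=30≤33, objective 37.
(p,q)=(4,1): 1·4+4·1=8≤13, 6·4+6·1=30≤33, objective 36.
(p,q)=(2,2): 1·2+4·2=10≤13, 6·2+6·2=24≤33, objective 30.
(p,q)=(3,1): 1·3+4·1=7≤13, 6·3+6·1=24≤33, objective 29.
No feasible integer point exceeds 37.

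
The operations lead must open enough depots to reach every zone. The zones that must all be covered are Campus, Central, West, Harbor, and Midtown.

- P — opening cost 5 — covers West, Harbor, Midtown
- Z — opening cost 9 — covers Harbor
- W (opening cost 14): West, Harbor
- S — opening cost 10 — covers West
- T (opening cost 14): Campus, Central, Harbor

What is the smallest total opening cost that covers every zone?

19

This is an integer covering problem.
Choose P and T: together they cover Campus, Central, West, Harbor, Midtown — every zone.
Total opening cost: 5 + 14 = 19.
No cover costs less than 19.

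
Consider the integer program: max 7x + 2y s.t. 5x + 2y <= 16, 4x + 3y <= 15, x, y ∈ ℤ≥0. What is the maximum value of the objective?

21

(x,y)=(3,0) is feasible, giving 21.
(x,y)=(2,1) is feasible, giving 16.
(x,y)=(2,0) is feasible, giving 14.
No feasible integer point exceeds 21.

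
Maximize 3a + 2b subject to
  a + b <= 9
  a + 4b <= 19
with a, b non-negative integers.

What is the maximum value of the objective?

27

(a,b)=(9,0) is feasible, giving 27.
(a,b)=(8,1) is feasible, giving 26.
(a,b)=(8,0) is feasible, giving 24.
Maximum is 27 at (a,b)=(9,0).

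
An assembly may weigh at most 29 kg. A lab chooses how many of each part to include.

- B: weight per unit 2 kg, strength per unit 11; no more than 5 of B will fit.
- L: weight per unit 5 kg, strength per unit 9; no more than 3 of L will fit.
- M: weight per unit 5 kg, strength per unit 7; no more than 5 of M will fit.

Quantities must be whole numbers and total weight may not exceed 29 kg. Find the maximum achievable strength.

82

5×B, 2×L, and 1×M: weight 25 ≤ 29, strength 5·11 + 2·9 + 1·7 = 80.
5×B and 3×L: weight 25 ≤ 29, strength 5·11 + 3·9 = 82.
Best is 82.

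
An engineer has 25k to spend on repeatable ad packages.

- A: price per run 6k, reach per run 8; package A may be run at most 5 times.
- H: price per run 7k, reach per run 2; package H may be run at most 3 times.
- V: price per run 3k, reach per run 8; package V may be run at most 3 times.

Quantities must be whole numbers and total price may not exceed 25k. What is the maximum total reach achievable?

40

V has the best ratio (8/3); taking only V gives at most 3×8 = 24 (stopped by the supply cap of 3).
Mixing does better — 2×A and 3×V: price 21 ≤ 25, reach 2·8 + 3·8 = 40.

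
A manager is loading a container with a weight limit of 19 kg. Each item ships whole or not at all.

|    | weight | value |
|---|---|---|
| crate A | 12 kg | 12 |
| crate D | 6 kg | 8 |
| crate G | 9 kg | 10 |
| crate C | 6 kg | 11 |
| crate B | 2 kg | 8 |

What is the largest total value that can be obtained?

29

Treat it as a binary knapsack problem.
Take crate G, crate C, and crate B: weight 9 + 6 + 2 = 17 ≤ 19, value 10 + 11 + 8 = 29.
No other feasible combination does better.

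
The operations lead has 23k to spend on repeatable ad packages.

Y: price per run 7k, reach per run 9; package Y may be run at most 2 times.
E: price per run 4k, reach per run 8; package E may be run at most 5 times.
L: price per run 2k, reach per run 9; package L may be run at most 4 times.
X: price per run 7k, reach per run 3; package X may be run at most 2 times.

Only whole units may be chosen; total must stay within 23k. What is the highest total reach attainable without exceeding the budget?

61

L has the best ratio (9/2); taking only L gives at most 4×9 = 36 (stopped by the supply cap of 4).
Mixing does better — 1×Y, 2×E, and 4×L: price 23 ≤ 23, reach 1·9 + 2·8 + 4·9 = 61.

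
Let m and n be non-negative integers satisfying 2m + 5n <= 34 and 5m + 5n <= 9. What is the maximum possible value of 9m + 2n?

9

Relaxing integrality, the LP optimum is 16.20 at (m,n) = (1.8, 0), which is not an integer point.
(m,n)=(1,0) is feasible, giving 9.
(m,n)=(0,1) is feasible, giving 2.
(m,n)=(0,0) is feasible, giving 0.
The best lattice point is (1,0), giving 9.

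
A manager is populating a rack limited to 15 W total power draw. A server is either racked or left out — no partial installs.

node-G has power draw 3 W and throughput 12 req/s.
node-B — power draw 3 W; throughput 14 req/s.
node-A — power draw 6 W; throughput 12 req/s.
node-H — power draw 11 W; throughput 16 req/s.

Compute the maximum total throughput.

Treat it as a binary knapsack problem.
Allowing fractional choices, the relaxed optimum would be about 42.4, but servers are indivisible.
node-G + node-B + node-A: power draw 3 + 3 + 6 = 12 ≤ 15, throughput 12 + 14 + 12 = 38.
node-B + node-H: power draw 3 + 11 = 14 ≤ 15, throughput 14 + 16 = 30.
node-G + node-H: power draw 3 + 11 = 14 ≤ 15, throughput 12 + 16 = 28.
Best is node-G, node-B, and node-A with total throughput 38.

38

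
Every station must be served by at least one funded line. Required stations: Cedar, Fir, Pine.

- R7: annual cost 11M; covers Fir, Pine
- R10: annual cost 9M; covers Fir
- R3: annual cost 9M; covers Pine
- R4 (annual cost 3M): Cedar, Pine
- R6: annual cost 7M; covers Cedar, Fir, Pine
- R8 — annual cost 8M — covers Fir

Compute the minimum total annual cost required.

This is an integer covering problem.
R6 alone covers Cedar, Fir, Pine — every station.
Total annual cost: 7.

7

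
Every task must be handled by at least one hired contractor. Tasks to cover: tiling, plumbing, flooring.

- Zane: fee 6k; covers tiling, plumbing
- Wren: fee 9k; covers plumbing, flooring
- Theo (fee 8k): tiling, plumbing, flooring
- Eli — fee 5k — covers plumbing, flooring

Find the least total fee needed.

The greedy cost-per-new-task heuristic would pick Eli and Zane for 11, but a cheaper cover exists.
Theo alone covers tiling, plumbing, flooring — every task.
Total fee: 8.
No cover costs less than 8.

8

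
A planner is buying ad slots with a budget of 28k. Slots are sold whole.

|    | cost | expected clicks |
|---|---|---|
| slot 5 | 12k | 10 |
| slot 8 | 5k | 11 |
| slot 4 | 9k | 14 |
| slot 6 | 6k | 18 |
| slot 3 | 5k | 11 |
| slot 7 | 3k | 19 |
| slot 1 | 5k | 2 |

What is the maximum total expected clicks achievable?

73

This is a 0-1 knapsack instance.
Take slot 8, slot 4, slot 6, slot 3, and slot 7: cost 5 + 9 + 6 + 5 + 3 = 28 ≤ 28, expected clicks 11 + 14 + 18 + 11 + 19 = 73.
No other feasible combination does better.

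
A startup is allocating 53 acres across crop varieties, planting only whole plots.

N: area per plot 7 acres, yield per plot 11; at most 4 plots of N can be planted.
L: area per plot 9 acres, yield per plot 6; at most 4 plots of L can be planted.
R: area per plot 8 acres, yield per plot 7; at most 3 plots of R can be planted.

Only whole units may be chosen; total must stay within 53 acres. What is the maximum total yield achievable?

This is a bounded integer knapsack.
4×N, 1×L, and 2×R: area 53 ≤ 53, yield 4·11 + 1·6 + 2·7 = 64.
4×N and 3×R: area 52 ≤ 53, yield 4·11 + 3·7 = 65.
Best is 65.

65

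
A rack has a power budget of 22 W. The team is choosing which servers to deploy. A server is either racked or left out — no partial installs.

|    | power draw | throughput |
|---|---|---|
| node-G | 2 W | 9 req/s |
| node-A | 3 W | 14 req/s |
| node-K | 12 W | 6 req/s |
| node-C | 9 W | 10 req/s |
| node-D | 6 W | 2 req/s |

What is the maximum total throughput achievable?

This is a 0-1 knapsack instance.
Take node-G, node-A, node-C, and node-D: power draw 2 + 3 + 9 + 6 = 20 ≤ 22, throughput 9 + 14 + 10 + 2 = 35.
No other feasible combination does better.

35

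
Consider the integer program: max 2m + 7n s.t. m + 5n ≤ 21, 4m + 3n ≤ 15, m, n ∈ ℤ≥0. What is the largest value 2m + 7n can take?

28

The continuous relaxation peaks at (0.706, 4.06) with value 29.82; rounding to a feasible lattice point costs some objective.
(m,n)=(0,4): 1·0+5·4=20≤21, 4·0+3·4=12≤15, objective 28.
(m,n)=(1,3): 1·1+5·3=16≤21, 4·1+3·3=13≤15, objective 23.
(m,n)=(0,3): 1·0+5·3=15≤21, 4·0+3·3=9≤15, objective 21.
No feasible integer point exceeds 28.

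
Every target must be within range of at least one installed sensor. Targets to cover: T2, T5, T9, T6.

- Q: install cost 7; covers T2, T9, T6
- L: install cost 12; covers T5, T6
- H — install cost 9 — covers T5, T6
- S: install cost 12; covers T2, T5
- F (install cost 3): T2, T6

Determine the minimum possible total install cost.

This is a weighted set-cover instance.
The greedy cost-per-new-target heuristic would pick F, Q, and H for 19, but a cheaper cover exists.
Choose Q and H: together they cover T2, T5, T9, T6 — every target.
Total install cost: 7 + 9 = 16.
No cover costs less than 16.

16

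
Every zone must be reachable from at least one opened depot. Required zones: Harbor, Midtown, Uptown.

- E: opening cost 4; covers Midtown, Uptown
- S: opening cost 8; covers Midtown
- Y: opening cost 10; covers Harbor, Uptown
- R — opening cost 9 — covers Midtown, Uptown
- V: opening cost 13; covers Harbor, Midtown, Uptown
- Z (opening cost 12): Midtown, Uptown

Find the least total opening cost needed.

13

The greedy cost-per-new-zone heuristic would pick E and Y for 14, but a cheaper cover exists.
V alone covers Harbor, Midtown, Uptown — every zone.
Total opening cost: 13.
No cover costs less than 13.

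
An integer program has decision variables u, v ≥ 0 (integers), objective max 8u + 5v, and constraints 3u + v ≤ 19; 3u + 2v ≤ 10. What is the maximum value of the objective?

26

Relaxing integrality, the LP optimum is 26.67 at (u,v) = (3.33, 0), which is not an integer point.
(u,v)=(2,2): 3·2+1·2=8≤19, 3·2+2·2=10≤10, objective 26.
(u,v)=(3,0): 3·3+1·0=9≤19, 3·3+2·0=9≤10, objective 24.
(u,v)=(1,3): 3·1+1·3=6≤19, 3·1+2·3=9≤10, objective 23.
The best lattice point is (2,2), giving 26.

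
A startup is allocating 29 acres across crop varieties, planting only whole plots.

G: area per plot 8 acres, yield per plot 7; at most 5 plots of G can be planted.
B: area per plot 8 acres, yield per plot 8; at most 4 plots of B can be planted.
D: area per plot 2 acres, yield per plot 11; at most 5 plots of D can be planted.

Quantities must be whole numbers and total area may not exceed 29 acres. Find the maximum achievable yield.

71

2×B and 5×D: area 26 ≤ 29, yield 2·8 + 5·11 = 71.
1×G, 1×B, and 5×D: area 26 ≤ 29, yield 1·7 + 1·8 + 5·11 = 70.
Best is 71.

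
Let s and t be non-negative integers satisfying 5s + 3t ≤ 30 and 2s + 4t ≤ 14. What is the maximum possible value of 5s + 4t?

(s,t)=(6,0): 5·6+3·0=30≤30, 2·6+4·0=12≤14, objective 30.
(s,t)=(5,1): 5·5+3·1=28≤30, 2·5+4·1=14≤14, objective 29.
(s,t)=(5,0): 5·5+3·0=25≤30, 2·5+4·0=10≤14, objective 25.
The best lattice point is (6,0), giving 30.

30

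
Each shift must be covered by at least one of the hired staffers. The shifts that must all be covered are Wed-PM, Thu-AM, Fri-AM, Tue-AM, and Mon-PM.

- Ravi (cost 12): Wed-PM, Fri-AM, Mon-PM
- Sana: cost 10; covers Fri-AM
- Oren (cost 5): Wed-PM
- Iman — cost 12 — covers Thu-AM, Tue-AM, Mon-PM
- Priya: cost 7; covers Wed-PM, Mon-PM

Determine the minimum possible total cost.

This is an integer covering problem.
The greedy cost-per-new-shift heuristic would pick Priya, Iman, and Sana for 29, but a cheaper cover exists.
Choose Ravi and Iman: together they cover Wed-PM, Thu-AM, Fri-AM, Tue-AM, Mon-PM — every shift.
Total cost: 12 + 12 = 24.
No cover costs less than 24.

24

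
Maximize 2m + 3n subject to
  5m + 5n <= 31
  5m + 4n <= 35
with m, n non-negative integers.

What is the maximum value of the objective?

18

(m,n)=(0,6) is feasible, giving 18.
(m,n)=(1,5) is feasible, giving 17.
(m,n)=(0,5) is feasible, giving 15.
The best lattice point is (0,6), giving 18.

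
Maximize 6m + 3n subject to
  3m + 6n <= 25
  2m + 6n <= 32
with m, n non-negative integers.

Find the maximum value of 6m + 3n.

48

Relaxing integrality, the LP optimum is 50.00 at (m,n) = (8.33, 0), which is not an integer point.
(m,n)=(8,0): 3·8+6·0=24≤25, 2·8+6·0=16≤32, objective 48.
(m,n)=(7,0): 3·7+6·0=21≤25, 2·7+6·0=14≤32, objective 42.
The best lattice point is (8,0), giving 48.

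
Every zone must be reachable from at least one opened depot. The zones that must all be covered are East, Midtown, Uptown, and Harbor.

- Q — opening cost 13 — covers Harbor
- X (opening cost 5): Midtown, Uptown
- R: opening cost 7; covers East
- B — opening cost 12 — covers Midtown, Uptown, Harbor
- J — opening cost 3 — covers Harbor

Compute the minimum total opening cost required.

15

Choose X, R, and J: together they cover East, Midtown, Uptown, Harbor — every zone.
Total opening cost: 5 + 7 + 3 = 15.
No cover costs less than 15.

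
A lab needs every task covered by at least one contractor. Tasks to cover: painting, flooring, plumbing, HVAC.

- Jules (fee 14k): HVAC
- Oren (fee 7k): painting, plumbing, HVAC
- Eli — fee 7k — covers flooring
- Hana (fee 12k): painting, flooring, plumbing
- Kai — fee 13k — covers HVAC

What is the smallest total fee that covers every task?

This is an integer covering problem.
Choose Oren and Eli: together they cover painting, flooring, plumbing, HVAC — every task.
Total fee: 7 + 7 = 14.

14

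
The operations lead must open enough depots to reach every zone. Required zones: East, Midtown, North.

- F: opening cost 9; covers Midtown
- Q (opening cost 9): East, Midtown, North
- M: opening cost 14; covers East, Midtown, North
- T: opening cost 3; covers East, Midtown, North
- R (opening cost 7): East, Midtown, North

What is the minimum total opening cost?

3

T alone covers East, Midtown, North — every zone.
Total opening cost: 3.
No cover costs less than 3.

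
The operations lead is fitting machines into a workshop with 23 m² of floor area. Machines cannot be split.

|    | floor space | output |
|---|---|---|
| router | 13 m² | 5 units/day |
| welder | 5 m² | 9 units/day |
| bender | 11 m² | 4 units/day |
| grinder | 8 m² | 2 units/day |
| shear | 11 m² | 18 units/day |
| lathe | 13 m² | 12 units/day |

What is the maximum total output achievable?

27

Allowing fractional choices, the relaxed optimum would be about 33.5, but machines are indivisible.
bender + shear: floor space 11 + 11 = 22 ≤ 23, output 4 + 18 = 22.
welder + shear: floor space 5 + 11 = 16 ≤ 23, output 9 + 18 = 27.
welder + lathe: floor space 5 + 13 = 18 ≤ 23, output 9 + 12 = 21.
Best is welder and shear with total output 27.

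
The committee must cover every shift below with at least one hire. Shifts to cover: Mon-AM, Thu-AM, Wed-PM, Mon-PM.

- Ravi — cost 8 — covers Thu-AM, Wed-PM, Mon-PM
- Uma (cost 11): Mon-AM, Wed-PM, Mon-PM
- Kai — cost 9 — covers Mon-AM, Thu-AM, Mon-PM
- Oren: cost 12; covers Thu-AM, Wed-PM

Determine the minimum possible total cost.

Choose Ravi and Kai: together they cover Mon-AM, Thu-AM, Wed-PM, Mon-PM — every shift.
Total cost: 8 + 9 = 17.

17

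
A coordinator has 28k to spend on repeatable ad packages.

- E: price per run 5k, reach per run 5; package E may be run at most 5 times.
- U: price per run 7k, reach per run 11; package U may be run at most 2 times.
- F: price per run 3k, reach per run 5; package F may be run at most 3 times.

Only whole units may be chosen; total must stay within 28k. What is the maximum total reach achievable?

This is a bounded integer knapsack.
1×E, 2×U, and 3×F: price 28 ≤ 28, reach 1·5 + 2·11 + 3·5 = 42.
2×U and 3×F: price 23 ≤ 28, reach 2·11 + 3·5 = 37.
Best is 42.

42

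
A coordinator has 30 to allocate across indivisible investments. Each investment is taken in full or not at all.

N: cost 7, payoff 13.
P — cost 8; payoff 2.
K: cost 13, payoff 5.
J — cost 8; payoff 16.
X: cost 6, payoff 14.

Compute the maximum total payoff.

45

Take N, P, J, and X: cost 7 + 8 + 8 + 6 = 29 ≤ 30, payoff 13 + 2 + 16 + 14 = 45.
No other feasible combination does better.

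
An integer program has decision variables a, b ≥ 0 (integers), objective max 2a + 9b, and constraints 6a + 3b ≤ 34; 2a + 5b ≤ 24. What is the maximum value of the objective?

(a,b)=(2,4): 6·2+3·4=24≤34, 2·2+5·4=24≤24, objective 40.
(a,b)=(1,4): 6·1+3·4=18≤34, 2·1+5·4=22≤24, objective 38.
(a,b)=(0,4): 6·0+3·4=12≤34, 2·0+5·4=20≤24, objective 36.
Maximum is 40 at (a,b)=(2,4).

40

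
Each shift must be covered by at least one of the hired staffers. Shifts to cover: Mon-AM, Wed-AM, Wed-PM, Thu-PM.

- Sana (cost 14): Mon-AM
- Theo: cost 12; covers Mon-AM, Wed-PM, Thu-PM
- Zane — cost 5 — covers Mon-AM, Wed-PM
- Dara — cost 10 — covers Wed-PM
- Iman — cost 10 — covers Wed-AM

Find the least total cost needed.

22

The greedy cost-per-new-shift heuristic would pick Zane, Iman, and Theo for 27, but a cheaper cover exists.
Choose Theo and Iman: together they cover Mon-AM, Wed-AM, Wed-PM, Thu-PM — every shift.
Total cost: 12 + 10 = 22.
No cover costs less than 22.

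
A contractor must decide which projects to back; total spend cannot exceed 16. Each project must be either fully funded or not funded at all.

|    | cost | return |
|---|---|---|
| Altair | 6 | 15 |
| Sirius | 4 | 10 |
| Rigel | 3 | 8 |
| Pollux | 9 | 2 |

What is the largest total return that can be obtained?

33

Allowing fractional choices, the relaxed optimum would be about 33.7, but projects are indivisible.
Altair + Sirius: cost 6 + 4 = 10 ≤ 16, return 15 + 10 = 25.
Altair + Rigel: cost 6 + 3 = 9 ≤ 16, return 15 + 8 = 23.
Altair + Sirius + Rigel: cost 6 + 4 + 3 = 13 ≤ 16, return 15 + 10 + 8 = 33.
Best is Altair, Sirius, and Rigel with total return 33.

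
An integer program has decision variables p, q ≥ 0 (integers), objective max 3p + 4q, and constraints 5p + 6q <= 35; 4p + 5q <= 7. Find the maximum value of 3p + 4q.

The continuous relaxation peaks at (0, 1.4) with value 5.60; rounding to a feasible lattice point costs some objective.
(p,q)=(0,1): 5·0+6·1=6≤35, 4·0+5·1=5≤7, objective 4.
(p,q)=(1,0): 5·1+6·0=5≤35, 4·1+5·0=4≤7, objective 3.
(p,q)=(0,0): 5·0+6·0=0≤35, 4·0+5·0=0≤7, objective 0.
Maximum is 4 at (p,q)=(0,1).

4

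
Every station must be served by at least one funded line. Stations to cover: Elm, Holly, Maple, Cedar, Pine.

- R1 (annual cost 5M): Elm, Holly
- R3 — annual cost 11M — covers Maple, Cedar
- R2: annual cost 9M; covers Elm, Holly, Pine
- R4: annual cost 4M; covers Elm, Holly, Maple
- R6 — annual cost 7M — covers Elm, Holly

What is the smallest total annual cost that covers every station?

This is a weighted set-cover instance.
The greedy cost-per-new-station heuristic would pick R4, R2, and R3 for 24, but a cheaper cover exists.
Choose R3 and R2: together they cover Elm, Holly, Maple, Cedar, Pine — every station.
Total annual cost: 11 + 9 = 20.
No cover costs less than 20.

20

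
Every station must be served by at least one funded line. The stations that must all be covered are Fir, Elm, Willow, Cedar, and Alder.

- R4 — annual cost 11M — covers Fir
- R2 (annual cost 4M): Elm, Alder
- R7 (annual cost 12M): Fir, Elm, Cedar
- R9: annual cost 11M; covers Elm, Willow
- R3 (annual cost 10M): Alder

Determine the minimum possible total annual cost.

27

Choose R2, R7, and R9: together they cover Fir, Elm, Willow, Cedar, Alder — every station.
Total annual cost: 4 + 12 + 11 = 27.
No cover costs less than 27.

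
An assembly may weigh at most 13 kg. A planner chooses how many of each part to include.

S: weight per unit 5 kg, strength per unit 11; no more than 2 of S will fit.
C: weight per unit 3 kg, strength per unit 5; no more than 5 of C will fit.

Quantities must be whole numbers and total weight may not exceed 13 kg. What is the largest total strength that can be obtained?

27

This is a bounded integer knapsack.
2×S: weight 10 ≤ 13, strength 2·11 = 22.
2×S and 1×C: weight 13 ≤ 13, strength 2·11 + 1·5 = 27.
Best is 27.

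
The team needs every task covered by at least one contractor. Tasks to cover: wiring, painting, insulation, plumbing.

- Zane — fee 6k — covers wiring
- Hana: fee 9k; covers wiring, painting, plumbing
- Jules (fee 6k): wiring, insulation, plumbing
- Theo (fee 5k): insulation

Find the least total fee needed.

14

Choose Hana and Theo: together they cover wiring, painting, insulation, plumbing — every task.
Total fee: 9 + 5 = 14.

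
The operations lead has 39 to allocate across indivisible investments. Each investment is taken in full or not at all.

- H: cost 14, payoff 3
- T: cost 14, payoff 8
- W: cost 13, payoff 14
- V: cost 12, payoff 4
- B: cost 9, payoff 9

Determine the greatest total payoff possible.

Treat it as a binary knapsack problem.
T + W + B: cost 14 + 13 + 9 = 36 ≤ 39, payoff 8 + 14 + 9 = 31.
W + V + B: cost 13 + 12 + 9 = 34 ≤ 39, payoff 14 + 4 + 9 = 27.
H + W + B: cost 14 + 13 + 9 = 36 ≤ 39, payoff 3 + 14 + 9 = 26.
Best is T, W, and B with total payoff 31.

31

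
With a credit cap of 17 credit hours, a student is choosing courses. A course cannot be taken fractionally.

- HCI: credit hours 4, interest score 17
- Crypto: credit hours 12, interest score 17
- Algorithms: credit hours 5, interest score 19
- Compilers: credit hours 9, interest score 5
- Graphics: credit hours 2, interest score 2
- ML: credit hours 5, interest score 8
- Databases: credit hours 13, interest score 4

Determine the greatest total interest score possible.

46

Treat it as a binary knapsack problem.
Allowing fractional choices, the relaxed optimum would be about 48.2, but courses are indivisible.
HCI + Algorithms + Graphics + ML: credit hours 4 + 5 + 2 + 5 = 16 ≤ 17, interest score 17 + 19 + 2 + 8 = 46.
HCI + Algorithms + ML: credit hours 4 + 5 + 5 = 14 ≤ 17, interest score 17 + 19 + 8 = 44.
Best is HCI, Algorithms, Graphics, and ML with total interest score 46.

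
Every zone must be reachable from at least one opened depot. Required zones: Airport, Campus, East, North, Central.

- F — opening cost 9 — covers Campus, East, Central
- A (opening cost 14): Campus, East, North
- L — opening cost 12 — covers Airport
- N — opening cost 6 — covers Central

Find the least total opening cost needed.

The greedy cost-per-new-zone heuristic would pick F, L, and A for 35, but a cheaper cover exists.
Choose A, L, and N: together they cover Airport, Campus, East, North, Central — every zone.
Total opening cost: 14 + 12 + 6 = 32.
No cover costs less than 32.

32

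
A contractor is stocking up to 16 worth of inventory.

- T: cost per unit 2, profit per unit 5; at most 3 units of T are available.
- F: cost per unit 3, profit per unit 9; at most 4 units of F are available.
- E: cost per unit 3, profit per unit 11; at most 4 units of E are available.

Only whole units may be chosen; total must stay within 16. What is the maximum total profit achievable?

Take 2×T and 4×E: cost 16 ≤ 16, profit 2·5 + 4·11 = 54.
E has the best ratio (11/3) and is taken to its limit of 4; remaining capacity is filled optimally with the others.

54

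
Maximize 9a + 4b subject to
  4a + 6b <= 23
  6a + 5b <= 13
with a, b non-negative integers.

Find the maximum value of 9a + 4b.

18

(a,b)=(2,0): 4·2+6·0=8≤23, 6·2+5·0=12≤13, objective 18.
(a,b)=(1,1): 4·1+6·1=10≤23, 6·1+5·1=11≤13, objective 13.
No feasible integer point exceeds 18.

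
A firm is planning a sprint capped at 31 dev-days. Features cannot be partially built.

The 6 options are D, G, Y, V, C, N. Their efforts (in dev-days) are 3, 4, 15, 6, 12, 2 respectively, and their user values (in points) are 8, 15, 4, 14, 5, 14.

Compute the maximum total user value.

56

This is a 0-1 knapsack instance.
D + G + Y + V + N: effort 3 + 4 + 15 + 6 + 2 = 30 ≤ 31, user value 8 + 15 + 4 + 14 + 14 = 55.
D + G + V + C + N: effort 3 + 4 + 6 + 12 + 2 = 27 ≤ 31, user value 8 + 15 + 14 + 5 + 14 = 56.
D + G + V + N: effort 3 + 4 + 6 + 2 = 15 ≤ 31, user value 8 + 15 + 14 + 14 = 51.
Best is D, G, V, C, and N with total user value 56.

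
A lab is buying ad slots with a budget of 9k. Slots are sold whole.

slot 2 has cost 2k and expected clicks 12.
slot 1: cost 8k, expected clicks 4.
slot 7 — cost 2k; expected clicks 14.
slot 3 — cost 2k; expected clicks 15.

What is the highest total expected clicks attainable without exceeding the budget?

41

Treat it as a binary knapsack problem.
slot 7 + slot 3: cost 2 + 2 = 4 ≤ 9, expected clicks 14 + 15 = 29.
slot 2 + slot 7 + slot 3: cost 2 + 2 + 2 = 6 ≤ 9, expected clicks 12 + 14 + 15 = 41.
Best is slot 2, slot 7, and slot 3 with total expected clicks 41.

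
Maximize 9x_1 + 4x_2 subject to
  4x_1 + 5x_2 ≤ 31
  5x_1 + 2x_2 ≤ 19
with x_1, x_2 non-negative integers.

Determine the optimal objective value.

The continuous relaxation peaks at (1.94, 4.65) with value 36.06; rounding to a feasible lattice point costs some objective.
(x_1,x_2)=(3,2): 4·3+5·2=22≤31, 5·3+2·2=19≤19, objective 35.
(x_1,x_2)=(2,4): 4·2+5·4=28≤31, 5·2+2·4=18≤19, objective 34.
(x_1,x_2)=(3,1): 4·3+5·1=17≤31, 5·3+2·1=17≤19, objective 31.
The best lattice point is (3,2), giving 35.

35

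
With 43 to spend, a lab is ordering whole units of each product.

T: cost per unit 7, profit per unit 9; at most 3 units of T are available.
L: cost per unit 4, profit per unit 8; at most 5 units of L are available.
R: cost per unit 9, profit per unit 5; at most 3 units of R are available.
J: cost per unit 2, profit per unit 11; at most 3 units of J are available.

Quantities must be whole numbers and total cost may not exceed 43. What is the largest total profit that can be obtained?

92

2×T, 5×L, and 3×J: cost 40 ≤ 43, profit 2·9 + 5·8 + 3·11 = 91.
3×T, 4×L, and 3×J: cost 43 ≤ 43, profit 3·9 + 4·8 + 3·11 = 92.
Best is 92.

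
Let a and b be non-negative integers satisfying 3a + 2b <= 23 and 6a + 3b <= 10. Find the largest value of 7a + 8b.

24

Relaxing integrality, the LP optimum is 26.67 at (a,b) = (0, 3.33), which is not an integer point.
(a,b)=(0,3): 3·0+2·3=6≤23, 6·0+3·3=9≤10, objective 24.
(a,b)=(0,2): 3·0+2·2=4≤23, 6·0+3·2=6≤10, objective 16.
Maximum is 24 at (a,b)=(0,3).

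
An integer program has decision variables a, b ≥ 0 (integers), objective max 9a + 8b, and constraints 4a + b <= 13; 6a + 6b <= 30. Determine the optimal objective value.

(a,b)=(2,3): 4·2+1·3=11≤13, 6·2+6·3=30≤30, objective 42.
(a,b)=(1,4): 4·1+1·4=8≤13, 6·1+6·4=30≤30, objective 41.
The best lattice point is (2,3), giving 42.

42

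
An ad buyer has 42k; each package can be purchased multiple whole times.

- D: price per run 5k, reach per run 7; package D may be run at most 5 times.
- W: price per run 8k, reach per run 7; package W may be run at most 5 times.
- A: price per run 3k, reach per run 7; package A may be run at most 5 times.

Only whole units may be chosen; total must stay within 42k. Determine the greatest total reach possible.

70

This is a bounded integer knapsack.
2×D, 2×W, and 5×A: price 41 ≤ 42, reach 2·7 + 2·7 + 5·7 = 63.
5×D and 5×A: price 40 ≤ 42, reach 5·7 + 5·7 = 70.
Best is 70.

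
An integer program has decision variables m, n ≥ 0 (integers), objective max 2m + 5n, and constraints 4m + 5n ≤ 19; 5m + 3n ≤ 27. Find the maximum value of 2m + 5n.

17

(m,n)=(1,3): 4·1+5·3=19≤19, 5·1+3·3=14≤27, objective 17.
(m,n)=(0,3): 4·0+5·3=15≤19, 5·0+3·3=9≤27, objective 15.
No feasible integer point exceeds 17.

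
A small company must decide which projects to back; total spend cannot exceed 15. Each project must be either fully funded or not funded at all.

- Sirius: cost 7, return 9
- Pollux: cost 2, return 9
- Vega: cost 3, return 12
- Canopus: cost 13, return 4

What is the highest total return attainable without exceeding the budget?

Treat it as a binary knapsack problem.
Allowing fractional choices, the relaxed optimum would be about 30.9, but projects are indivisible.
Pollux + Vega: cost 2 + 3 = 5 ≤ 15, return 9 + 12 = 21.
Sirius + Vega: cost 7 + 3 = 10 ≤ 15, return 9 + 12 = 21.
Sirius + Pollux + Vega: cost 7 + 2 + 3 = 12 ≤ 15, return 9 + 9 + 12 = 30.
Best is Sirius, Pollux, and Vega with total return 30.

30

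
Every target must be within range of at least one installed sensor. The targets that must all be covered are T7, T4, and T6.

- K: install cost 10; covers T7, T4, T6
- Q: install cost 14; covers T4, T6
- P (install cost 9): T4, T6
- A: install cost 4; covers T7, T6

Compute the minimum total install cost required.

K alone covers T7, T4, T6 — every target.
Total install cost: 10.

10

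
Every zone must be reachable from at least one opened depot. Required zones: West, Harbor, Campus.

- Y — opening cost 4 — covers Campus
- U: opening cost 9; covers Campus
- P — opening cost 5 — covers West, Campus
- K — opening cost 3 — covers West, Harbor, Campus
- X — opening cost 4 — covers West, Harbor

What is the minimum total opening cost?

3

K alone covers West, Harbor, Campus — every zone.
Total opening cost: 3.
No cover costs less than 3.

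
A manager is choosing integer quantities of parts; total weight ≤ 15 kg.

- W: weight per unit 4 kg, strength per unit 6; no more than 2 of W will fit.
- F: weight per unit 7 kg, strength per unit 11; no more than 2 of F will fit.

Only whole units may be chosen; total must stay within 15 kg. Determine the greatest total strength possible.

2×F: weight 14 ≤ 15, strength 2·11 = 22.
2×W and 1×F: weight 15 ≤ 15, strength 2·6 + 1·11 = 23.
Best is 23.

23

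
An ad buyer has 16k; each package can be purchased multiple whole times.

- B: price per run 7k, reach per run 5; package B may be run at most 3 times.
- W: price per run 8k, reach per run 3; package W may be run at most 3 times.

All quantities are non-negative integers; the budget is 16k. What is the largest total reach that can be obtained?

1×B and 1×W: price 15 ≤ 16, reach 1·5 + 1·3 = 8.
2×B: price 14 ≤ 16, reach 2·5 = 10.
Best is 10.

10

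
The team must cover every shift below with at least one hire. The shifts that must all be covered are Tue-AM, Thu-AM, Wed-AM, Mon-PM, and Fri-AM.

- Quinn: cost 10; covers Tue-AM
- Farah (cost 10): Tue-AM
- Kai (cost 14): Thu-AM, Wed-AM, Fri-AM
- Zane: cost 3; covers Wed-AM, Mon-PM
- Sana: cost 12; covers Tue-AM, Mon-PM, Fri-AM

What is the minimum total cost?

26

The greedy cost-per-new-shift heuristic would pick Zane, Sana, and Kai for 29, but a cheaper cover exists.
Choose Kai and Sana: together they cover Tue-AM, Thu-AM, Wed-AM, Mon-PM, Fri-AM — every shift.
Total cost: 14 + 12 = 26.
No cover costs less than 26.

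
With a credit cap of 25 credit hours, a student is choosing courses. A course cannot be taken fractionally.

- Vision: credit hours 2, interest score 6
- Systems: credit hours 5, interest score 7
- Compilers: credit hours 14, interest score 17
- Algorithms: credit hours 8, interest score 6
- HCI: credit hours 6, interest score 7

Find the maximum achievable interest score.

This is a 0-1 knapsack instance.
Vision + Systems + Compilers: credit hours 2 + 5 + 14 = 21 ≤ 25, interest score 6 + 7 + 17 = 30.
Systems + Compilers + HCI: credit hours 5 + 14 + 6 = 25 ≤ 25, interest score 7 + 17 + 7 = 31.
Best is Systems, Compilers, and HCI with total interest score 31.

31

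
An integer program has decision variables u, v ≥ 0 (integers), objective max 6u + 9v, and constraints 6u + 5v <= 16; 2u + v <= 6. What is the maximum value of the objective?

The continuous relaxation peaks at (0, 3.2) with value 28.80; rounding to a feasible lattice point costs some objective.
(u,v)=(0,3): 6·0+5·3=15≤16, 2·0+1·3=3≤6, objective 27.
(u,v)=(1,2): 6·1+5·2=16≤16, 2·1+1·2=4≤6, objective 24.
(u,v)=(0,2): 6·0+5·2=10≤16, 2·0+1·2=2≤6, objective 18.
The best lattice point is (0,3), giving 27.

27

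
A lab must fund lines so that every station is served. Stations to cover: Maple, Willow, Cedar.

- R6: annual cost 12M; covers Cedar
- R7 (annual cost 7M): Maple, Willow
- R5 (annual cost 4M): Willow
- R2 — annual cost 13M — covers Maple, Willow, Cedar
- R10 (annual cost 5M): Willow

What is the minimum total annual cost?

13

R2 alone covers Maple, Willow, Cedar — every station.
Total annual cost: 13.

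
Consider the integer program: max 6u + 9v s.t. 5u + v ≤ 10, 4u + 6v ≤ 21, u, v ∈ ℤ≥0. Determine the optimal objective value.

27

Relaxing integrality, the LP optimum is 31.50 at (u,v) = (0, 3.5), which is not an integer point.
(u,v)=(0,3): 5·0+1·3=3≤10, 4·0+6·3=18≤21, objective 27.
(u,v)=(1,2): 5·1+1·2=7≤10, 4·1+6·2=16≤21, objective 24.
(u,v)=(0,2): 5·0+1·2=2≤10, 4·0+6·2=12≤21, objective 18.
No feasible integer point exceeds 27.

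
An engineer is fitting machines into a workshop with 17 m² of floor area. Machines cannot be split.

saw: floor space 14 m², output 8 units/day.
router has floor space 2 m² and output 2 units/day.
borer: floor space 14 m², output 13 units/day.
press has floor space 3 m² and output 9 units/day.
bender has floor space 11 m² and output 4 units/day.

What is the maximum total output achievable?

borer + press: floor space 14 + 3 = 17 ≤ 17, output 13 + 9 = 22.
saw + press: floor space 14 + 3 = 17 ≤ 17, output 8 + 9 = 17.
Best is borer and press with total output 22.

22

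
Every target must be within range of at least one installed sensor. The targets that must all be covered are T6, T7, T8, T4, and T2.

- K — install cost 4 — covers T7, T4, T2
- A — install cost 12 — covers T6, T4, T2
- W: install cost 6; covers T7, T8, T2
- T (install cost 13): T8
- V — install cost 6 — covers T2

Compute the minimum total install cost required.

The greedy cost-per-new-target heuristic would pick K, W, and A for 22, but a cheaper cover exists.
Choose A and W: together they cover T6, T7, T8, T4, T2 — every target.
Total install cost: 12 + 6 = 18.
No cover costs less than 18.

18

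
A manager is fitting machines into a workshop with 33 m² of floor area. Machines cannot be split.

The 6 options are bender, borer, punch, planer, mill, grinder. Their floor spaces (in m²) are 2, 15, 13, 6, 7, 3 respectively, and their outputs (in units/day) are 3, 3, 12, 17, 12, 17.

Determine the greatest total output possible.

61

Allowing fractional choices, the relaxed optimum would be about 61.4, but machines are indivisible.
bender + borer + planer + mill + grinder: floor space 2 + 15 + 6 + 7 + 3 = 33 ≤ 33, output 3 + 3 + 17 + 12 + 17 = 52.
punch + planer + mill + grinder: floor space 13 + 6 + 7 + 3 = 29 ≤ 33, output 12 + 17 + 12 + 17 = 58.
bender + punch + planer + mill + grinder: floor space 2 + 13 + 6 + 7 + 3 = 31 ≤ 33, output 3 + 12 + 17 + 12 + 17 = 61.
Best is bender, punch, planer, mill, and grinder with total output 61.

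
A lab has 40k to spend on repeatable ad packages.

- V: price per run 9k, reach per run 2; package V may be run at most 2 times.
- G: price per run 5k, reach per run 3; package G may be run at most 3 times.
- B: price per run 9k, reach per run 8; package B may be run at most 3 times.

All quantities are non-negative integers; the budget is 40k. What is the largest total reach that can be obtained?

Take 2×G and 3×B: price 37 ≤ 40, reach 2·3 + 3·8 = 30.
B has the best ratio (8/9) and is taken to its limit of 3; remaining capacity is filled optimally with the others.

30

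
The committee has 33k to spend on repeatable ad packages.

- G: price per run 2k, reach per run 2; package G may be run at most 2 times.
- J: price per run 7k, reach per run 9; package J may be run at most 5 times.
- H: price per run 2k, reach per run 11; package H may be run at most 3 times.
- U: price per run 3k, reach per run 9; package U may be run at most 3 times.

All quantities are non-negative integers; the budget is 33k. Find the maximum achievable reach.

1×G, 2×J, 3×H, and 3×U: price 31 ≤ 33, reach 1·2 + 2·9 + 3·11 + 3·9 = 80.
2×G, 2×J, 3×H, and 3×U: price 33 ≤ 33, reach 2·2 + 2·9 + 3·11 + 3·9 = 82.
Best is 82.

82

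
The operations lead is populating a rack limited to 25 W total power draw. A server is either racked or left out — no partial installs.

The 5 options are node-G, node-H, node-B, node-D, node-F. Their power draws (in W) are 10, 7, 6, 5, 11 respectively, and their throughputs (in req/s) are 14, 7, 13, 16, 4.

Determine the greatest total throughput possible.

43

Allowing fractional choices, the relaxed optimum would be about 47.0, but servers are indivisible.
node-H + node-B + node-D: power draw 7 + 6 + 5 = 18 ≤ 25, throughput 7 + 13 + 16 = 36.
node-G + node-B + node-D: power draw 10 + 6 + 5 = 21 ≤ 25, throughput 14 + 13 + 16 = 43.
node-G + node-H + node-D: power draw 10 + 7 + 5 = 22 ≤ 25, throughput 14 + 7 + 16 = 37.
Best is node-G, node-B, and node-D with total throughput 43.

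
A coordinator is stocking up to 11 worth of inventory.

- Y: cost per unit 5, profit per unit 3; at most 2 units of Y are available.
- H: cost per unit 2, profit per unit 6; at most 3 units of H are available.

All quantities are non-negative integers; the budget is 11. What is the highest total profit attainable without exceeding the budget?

21

This is a bounded integer knapsack.
H has the best ratio (6/2); taking only H gives at most 3×6 = 18 (stopped by the supply cap of 3).
Mixing does better — 1×Y and 3×H: cost 11 ≤ 11, profit 1·3 + 3·6 = 21.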